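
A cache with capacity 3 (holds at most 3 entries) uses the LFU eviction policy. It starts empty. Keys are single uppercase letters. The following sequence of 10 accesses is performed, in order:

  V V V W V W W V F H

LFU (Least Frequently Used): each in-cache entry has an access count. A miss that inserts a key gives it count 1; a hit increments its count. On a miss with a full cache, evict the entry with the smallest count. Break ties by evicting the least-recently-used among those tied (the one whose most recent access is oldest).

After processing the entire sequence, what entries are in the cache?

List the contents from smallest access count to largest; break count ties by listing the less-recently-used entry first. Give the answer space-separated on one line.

LFU simulation (capacity=3):
  1. access V: MISS. Cache: [V(c=1)]
  2. access V: HIT, count now 2. Cache: [V(c=2)]
  3. access V: HIT, count now 3. Cache: [V(c=3)]
  4. access W: MISS. Cache: [W(c=1) V(c=3)]
  5. access V: HIT, count now 4. Cache: [W(c=1) V(c=4)]
  6. access W: HIT, count now 2. Cache: [W(c=2) V(c=4)]
  7. access W: HIT, count now 3. Cache: [W(c=3) V(c=4)]
  8. access V: HIT, count now 5. Cache: [W(c=3) V(c=5)]
  9. access F: MISS. Cache: [F(c=1) W(c=3) V(c=5)]
  10. access H: MISS, evict F(c=1). Cache: [H(c=1) W(c=3) V(c=5)]
Total: 6 hits, 4 misses, 1 evictions

Answer: H W V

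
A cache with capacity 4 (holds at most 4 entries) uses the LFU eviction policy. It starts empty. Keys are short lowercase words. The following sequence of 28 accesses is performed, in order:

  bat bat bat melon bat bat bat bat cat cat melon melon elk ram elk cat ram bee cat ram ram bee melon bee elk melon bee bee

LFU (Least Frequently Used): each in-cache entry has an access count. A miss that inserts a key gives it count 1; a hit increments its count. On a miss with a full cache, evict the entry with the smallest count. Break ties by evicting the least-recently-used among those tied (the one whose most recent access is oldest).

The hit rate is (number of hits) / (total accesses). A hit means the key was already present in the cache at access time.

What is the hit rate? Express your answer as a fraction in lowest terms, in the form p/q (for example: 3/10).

Answer: 4/7

Derivation:
LFU simulation (capacity=4):
  1. access bat: MISS. Cache: [bat(c=1)]
  2. access bat: HIT, count now 2. Cache: [bat(c=2)]
  3. access bat: HIT, count now 3. Cache: [bat(c=3)]
  4. access melon: MISS. Cache: [melon(c=1) bat(c=3)]
  5. access bat: HIT, count now 4. Cache: [melon(c=1) bat(c=4)]
  6. access bat: HIT, count now 5. Cache: [melon(c=1) bat(c=5)]
  7. access bat: HIT, count now 6. Cache: [melon(c=1) bat(c=6)]
  8. access bat: HIT, count now 7. Cache: [melon(c=1) bat(c=7)]
  9. access cat: MISS. Cache: [melon(c=1) cat(c=1) bat(c=7)]
  10. access cat: HIT, count now 2. Cache: [melon(c=1) cat(c=2) bat(c=7)]
  11. access melon: HIT, count now 2. Cache: [cat(c=2) melon(c=2) bat(c=7)]
  12. access melon: HIT, count now 3. Cache: [cat(c=2) melon(c=3) bat(c=7)]
  13. access elk: MISS. Cache: [elk(c=1) cat(c=2) melon(c=3) bat(c=7)]
  14. access ram: MISS, evict elk(c=1). Cache: [ram(c=1) cat(c=2) melon(c=3) bat(c=7)]
  15. access elk: MISS, evict ram(c=1). Cache: [elk(c=1) cat(c=2) melon(c=3) bat(c=7)]
  16. access cat: HIT, count now 3. Cache: [elk(c=1) melon(c=3) cat(c=3) bat(c=7)]
  17. access ram: MISS, evict elk(c=1). Cache: [ram(c=1) melon(c=3) cat(c=3) bat(c=7)]
  18. access bee: MISS, evict ram(c=1). Cache: [bee(c=1) melon(c=3) cat(c=3) bat(c=7)]
  19. access cat: HIT, count now 4. Cache: [bee(c=1) melon(c=3) cat(c=4) bat(c=7)]
  20. access ram: MISS, evict bee(c=1). Cache: [ram(c=1) melon(c=3) cat(c=4) bat(c=7)]
  21. access ram: HIT, count now 2. Cache: [ram(c=2) melon(c=3) cat(c=4) bat(c=7)]
  22. access bee: MISS, evict ram(c=2). Cache: [bee(c=1) melon(c=3) cat(c=4) bat(c=7)]
  23. access melon: HIT, count now 4. Cache: [bee(c=1) cat(c=4) melon(c=4) bat(c=7)]
  24. access bee: HIT, count now 2. Cache: [bee(c=2) cat(c=4) melon(c=4) bat(c=7)]
  25. access elk: MISS, evict bee(c=2). Cache: [elk(c=1) cat(c=4) melon(c=4) bat(c=7)]
  26. access melon: HIT, count now 5. Cache: [elk(c=1) cat(c=4) melon(c=5) bat(c=7)]
  27. access bee: MISS, evict elk(c=1). Cache: [bee(c=1) cat(c=4) melon(c=5) bat(c=7)]
  28. access bee: HIT, count now 2. Cache: [bee(c=2) cat(c=4) melon(c=5) bat(c=7)]
Total: 16 hits, 12 misses, 8 evictions

Hit rate = 16/28 = 4/7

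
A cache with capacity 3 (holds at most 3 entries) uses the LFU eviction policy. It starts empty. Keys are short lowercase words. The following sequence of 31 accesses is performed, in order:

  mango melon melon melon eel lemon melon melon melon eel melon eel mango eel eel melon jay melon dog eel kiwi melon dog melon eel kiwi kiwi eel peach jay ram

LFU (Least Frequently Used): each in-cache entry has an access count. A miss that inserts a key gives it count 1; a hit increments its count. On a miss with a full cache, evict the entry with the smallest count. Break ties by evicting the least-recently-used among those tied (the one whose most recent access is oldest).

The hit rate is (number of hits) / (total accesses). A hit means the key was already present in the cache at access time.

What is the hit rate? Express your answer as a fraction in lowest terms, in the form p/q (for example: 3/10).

LFU simulation (capacity=3):
  1. access mango: MISS. Cache: [mango(c=1)]
  2. access melon: MISS. Cache: [mango(c=1) melon(c=1)]
  3. access melon: HIT, count now 2. Cache: [mango(c=1) melon(c=2)]
  4. access melon: HIT, count now 3. Cache: [mango(c=1) melon(c=3)]
  5. access eel: MISS. Cache: [mango(c=1) eel(c=1) melon(c=3)]
  6. access lemon: MISS, evict mango(c=1). Cache: [eel(c=1) lemon(c=1) melon(c=3)]
  7. access melon: HIT, count now 4. Cache: [eel(c=1) lemon(c=1) melon(c=4)]
  8. access melon: HIT, count now 5. Cache: [eel(c=1) lemon(c=1) melon(c=5)]
  9. access melon: HIT, count now 6. Cache: [eel(c=1) lemon(c=1) melon(c=6)]
  10. access eel: HIT, count now 2. Cache: [lemon(c=1) eel(c=2) melon(c=6)]
  11. access melon: HIT, count now 7. Cache: [lemon(c=1) eel(c=2) melon(c=7)]
  12. access eel: HIT, count now 3. Cache: [lemon(c=1) eel(c=3) melon(c=7)]
  13. access mango: MISS, evict lemon(c=1). Cache: [mango(c=1) eel(c=3) melon(c=7)]
  14. access eel: HIT, count now 4. Cache: [mango(c=1) eel(c=4) melon(c=7)]
  15. access eel: HIT, count now 5. Cache: [mango(c=1) eel(c=5) melon(c=7)]
  16. access melon: HIT, count now 8. Cache: [mango(c=1) eel(c=5) melon(c=8)]
  17. access jay: MISS, evict mango(c=1). Cache: [jay(c=1) eel(c=5) melon(c=8)]
  18. access melon: HIT, count now 9. Cache: [jay(c=1) eel(c=5) melon(c=9)]
  19. access dog: MISS, evict jay(c=1). Cache: [dog(c=1) eel(c=5) melon(c=9)]
  20. access eel: HIT, count now 6. Cache: [dog(c=1) eel(c=6) melon(c=9)]
  21. access kiwi: MISS, evict dog(c=1). Cache: [kiwi(c=1) eel(c=6) melon(c=9)]
  22. access melon: HIT, count now 10. Cache: [kiwi(c=1) eel(c=6) melon(c=10)]
  23. access dog: MISS, evict kiwi(c=1). Cache: [dog(c=1) eel(c=6) melon(c=10)]
  24. access melon: HIT, count now 11. Cache: [dog(c=1) eel(c=6) melon(c=11)]
  25. access eel: HIT, count now 7. Cache: [dog(c=1) eel(c=7) melon(c=11)]
  26. access kiwi: MISS, evict dog(c=1). Cache: [kiwi(c=1) eel(c=7) melon(c=11)]
  27. access kiwi: HIT, count now 2. Cache: [kiwi(c=2) eel(c=7) melon(c=11)]
  28. access eel: HIT, count now 8. Cache: [kiwi(c=2) eel(c=8) melon(c=11)]
  29. access peach: MISS, evict kiwi(c=2). Cache: [peach(c=1) eel(c=8) melon(c=11)]
  30. access jay: MISS, evict peach(c=1). Cache: [jay(c=1) eel(c=8) melon(c=11)]
  31. access ram: MISS, evict jay(c=1). Cache: [ram(c=1) eel(c=8) melon(c=11)]
Total: 18 hits, 13 misses, 10 evictions

Hit rate = 18/31

Answer: 18/31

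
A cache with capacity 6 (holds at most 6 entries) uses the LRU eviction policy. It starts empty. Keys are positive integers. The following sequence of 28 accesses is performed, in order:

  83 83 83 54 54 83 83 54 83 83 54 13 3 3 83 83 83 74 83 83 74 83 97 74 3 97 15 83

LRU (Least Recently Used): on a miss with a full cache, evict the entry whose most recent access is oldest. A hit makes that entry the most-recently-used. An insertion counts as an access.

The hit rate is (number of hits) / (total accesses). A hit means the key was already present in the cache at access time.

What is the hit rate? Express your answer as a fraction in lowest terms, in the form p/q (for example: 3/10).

LRU simulation (capacity=6):
  1. access 83: MISS. Cache (LRU->MRU): [83]
  2. access 83: HIT. Cache (LRU->MRU): [83]
  3. access 83: HIT. Cache (LRU->MRU): [83]
  4. access 54: MISS. Cache (LRU->MRU): [83 54]
  5. access 54: HIT. Cache (LRU->MRU): [83 54]
  6. access 83: HIT. Cache (LRU->MRU): [54 83]
  7. access 83: HIT. Cache (LRU->MRU): [54 83]
  8. access 54: HIT. Cache (LRU->MRU): [83 54]
  9. access 83: HIT. Cache (LRU->MRU): [54 83]
  10. access 83: HIT. Cache (LRU->MRU): [54 83]
  11. access 54: HIT. Cache (LRU->MRU): [83 54]
  12. access 13: MISS. Cache (LRU->MRU): [83 54 13]
  13. access 3: MISS. Cache (LRU->MRU): [83 54 13 3]
  14. access 3: HIT. Cache (LRU->MRU): [83 54 13 3]
  15. access 83: HIT. Cache (LRU->MRU): [54 13 3 83]
  16. access 83: HIT. Cache (LRU->MRU): [54 13 3 83]
  17. access 83: HIT. Cache (LRU->MRU): [54 13 3 83]
  18. access 74: MISS. Cache (LRU->MRU): [54 13 3 83 74]
  19. access 83: HIT. Cache (LRU->MRU): [54 13 3 74 83]
  20. access 83: HIT. Cache (LRU->MRU): [54 13 3 74 83]
  21. access 74: HIT. Cache (LRU->MRU): [54 13 3 83 74]
  22. access 83: HIT. Cache (LRU->MRU): [54 13 3 74 83]
  23. access 97: MISS. Cache (LRU->MRU): [54 13 3 74 83 97]
  24. access 74: HIT. Cache (LRU->MRU): [54 13 3 83 97 74]
  25. access 3: HIT. Cache (LRU->MRU): [54 13 83 97 74 3]
  26. access 97: HIT. Cache (LRU->MRU): [54 13 83 74 3 97]
  27. access 15: MISS, evict 54. Cache (LRU->MRU): [13 83 74 3 97 15]
  28. access 83: HIT. Cache (LRU->MRU): [13 74 3 97 15 83]
Total: 21 hits, 7 misses, 1 evictions

Hit rate = 21/28 = 3/4

Answer: 3/4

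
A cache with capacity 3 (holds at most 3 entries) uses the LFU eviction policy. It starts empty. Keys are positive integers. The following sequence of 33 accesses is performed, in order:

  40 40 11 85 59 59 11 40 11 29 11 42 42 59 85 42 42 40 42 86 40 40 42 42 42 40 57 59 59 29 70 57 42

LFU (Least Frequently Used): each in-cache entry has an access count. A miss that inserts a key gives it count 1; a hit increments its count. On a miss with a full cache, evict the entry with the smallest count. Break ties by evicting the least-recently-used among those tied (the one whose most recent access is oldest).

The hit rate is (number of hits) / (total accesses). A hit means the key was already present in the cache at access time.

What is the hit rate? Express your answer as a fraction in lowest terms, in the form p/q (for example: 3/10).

Answer: 17/33

Derivation:
LFU simulation (capacity=3):
  1. access 40: MISS. Cache: [40(c=1)]
  2. access 40: HIT, count now 2. Cache: [40(c=2)]
  3. access 11: MISS. Cache: [11(c=1) 40(c=2)]
  4. access 85: MISS. Cache: [11(c=1) 85(c=1) 40(c=2)]
  5. access 59: MISS, evict 11(c=1). Cache: [85(c=1) 59(c=1) 40(c=2)]
  6. access 59: HIT, count now 2. Cache: [85(c=1) 40(c=2) 59(c=2)]
  7. access 11: MISS, evict 85(c=1). Cache: [11(c=1) 40(c=2) 59(c=2)]
  8. access 40: HIT, count now 3. Cache: [11(c=1) 59(c=2) 40(c=3)]
  9. access 11: HIT, count now 2. Cache: [59(c=2) 11(c=2) 40(c=3)]
  10. access 29: MISS, evict 59(c=2). Cache: [29(c=1) 11(c=2) 40(c=3)]
  11. access 11: HIT, count now 3. Cache: [29(c=1) 40(c=3) 11(c=3)]
  12. access 42: MISS, evict 29(c=1). Cache: [42(c=1) 40(c=3) 11(c=3)]
  13. access 42: HIT, count now 2. Cache: [42(c=2) 40(c=3) 11(c=3)]
  14. access 59: MISS, evict 42(c=2). Cache: [59(c=1) 40(c=3) 11(c=3)]
  15. access 85: MISS, evict 59(c=1). Cache: [85(c=1) 40(c=3) 11(c=3)]
  16. access 42: MISS, evict 85(c=1). Cache: [42(c=1) 40(c=3) 11(c=3)]
  17. access 42: HIT, count now 2. Cache: [42(c=2) 40(c=3) 11(c=3)]
  18. access 40: HIT, count now 4. Cache: [42(c=2) 11(c=3) 40(c=4)]
  19. access 42: HIT, count now 3. Cache: [11(c=3) 42(c=3) 40(c=4)]
  20. access 86: MISS, evict 11(c=3). Cache: [86(c=1) 42(c=3) 40(c=4)]
  21. access 40: HIT, count now 5. Cache: [86(c=1) 42(c=3) 40(c=5)]
  22. access 40: HIT, count now 6. Cache: [86(c=1) 42(c=3) 40(c=6)]
  23. access 42: HIT, count now 4. Cache: [86(c=1) 42(c=4) 40(c=6)]
  24. access 42: HIT, count now 5. Cache: [86(c=1) 42(c=5) 40(c=6)]
  25. access 42: HIT, count now 6. Cache: [86(c=1) 40(c=6) 42(c=6)]
  26. access 40: HIT, count now 7. Cache: [86(c=1) 42(c=6) 40(c=7)]
  27. access 57: MISS, evict 86(c=1). Cache: [57(c=1) 42(c=6) 40(c=7)]
  28. access 59: MISS, evict 57(c=1). Cache: [59(c=1) 42(c=6) 40(c=7)]
  29. access 59: HIT, count now 2. Cache: [59(c=2) 42(c=6) 40(c=7)]
  30. access 29: MISS, evict 59(c=2). Cache: [29(c=1) 42(c=6) 40(c=7)]
  31. access 70: MISS, evict 29(c=1). Cache: [70(c=1) 42(c=6) 40(c=7)]
  32. access 57: MISS, evict 70(c=1). Cache: [57(c=1) 42(c=6) 40(c=7)]
  33. access 42: HIT, count now 7. Cache: [57(c=1) 40(c=7) 42(c=7)]
Total: 17 hits, 16 misses, 13 evictions

Hit rate = 17/33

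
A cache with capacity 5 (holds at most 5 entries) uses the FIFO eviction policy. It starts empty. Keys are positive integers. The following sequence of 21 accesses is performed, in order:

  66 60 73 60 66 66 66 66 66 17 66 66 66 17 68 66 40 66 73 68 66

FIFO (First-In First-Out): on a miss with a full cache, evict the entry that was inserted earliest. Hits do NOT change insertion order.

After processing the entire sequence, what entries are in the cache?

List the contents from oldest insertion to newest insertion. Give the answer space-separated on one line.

Answer: 73 17 68 40 66

Derivation:
FIFO simulation (capacity=5):
  1. access 66: MISS. Cache (old->new): [66]
  2. access 60: MISS. Cache (old->new): [66 60]
  3. access 73: MISS. Cache (old->new): [66 60 73]
  4. access 60: HIT. Cache (old->new): [66 60 73]
  5. access 66: HIT. Cache (old->new): [66 60 73]
  6. access 66: HIT. Cache (old->new): [66 60 73]
  7. access 66: HIT. Cache (old->new): [66 60 73]
  8. access 66: HIT. Cache (old->new): [66 60 73]
  9. access 66: HIT. Cache (old->new): [66 60 73]
  10. access 17: MISS. Cache (old->new): [66 60 73 17]
  11. access 66: HIT. Cache (old->new): [66 60 73 17]
  12. access 66: HIT. Cache (old->new): [66 60 73 17]
  13. access 66: HIT. Cache (old->new): [66 60 73 17]
  14. access 17: HIT. Cache (old->new): [66 60 73 17]
  15. access 68: MISS. Cache (old->new): [66 60 73 17 68]
  16. access 66: HIT. Cache (old->new): [66 60 73 17 68]
  17. access 40: MISS, evict 66. Cache (old->new): [60 73 17 68 40]
  18. access 66: MISS, evict 60. Cache (old->new): [73 17 68 40 66]
  19. access 73: HIT. Cache (old->new): [73 17 68 40 66]
  20. access 68: HIT. Cache (old->new): [73 17 68 40 66]
  21. access 66: HIT. Cache (old->new): [73 17 68 40 66]
Total: 14 hits, 7 misses, 2 evictions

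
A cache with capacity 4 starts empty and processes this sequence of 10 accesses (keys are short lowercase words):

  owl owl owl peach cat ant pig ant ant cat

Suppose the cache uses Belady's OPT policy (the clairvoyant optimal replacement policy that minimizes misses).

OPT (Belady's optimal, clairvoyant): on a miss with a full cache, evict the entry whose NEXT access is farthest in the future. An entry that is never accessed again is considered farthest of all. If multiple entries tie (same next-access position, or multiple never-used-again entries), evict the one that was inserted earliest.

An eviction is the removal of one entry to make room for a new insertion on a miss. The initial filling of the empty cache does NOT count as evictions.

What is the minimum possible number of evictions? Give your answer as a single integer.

OPT (Belady) simulation (capacity=4):
  1. access owl: MISS. Cache: [owl]
  2. access owl: HIT. Next use of owl: step 3. Cache: [owl]
  3. access owl: HIT. Next use of owl: never. Cache: [owl]
  4. access peach: MISS. Cache: [owl peach]
  5. access cat: MISS. Cache: [owl peach cat]
  6. access ant: MISS. Cache: [owl peach cat ant]
  7. access pig: MISS, evict owl (next use: never). Cache: [peach cat ant pig]
  8. access ant: HIT. Next use of ant: step 9. Cache: [peach cat ant pig]
  9. access ant: HIT. Next use of ant: never. Cache: [peach cat ant pig]
  10. access cat: HIT. Next use of cat: never. Cache: [peach cat ant pig]
Total: 5 hits, 5 misses, 1 evictions

Answer: 1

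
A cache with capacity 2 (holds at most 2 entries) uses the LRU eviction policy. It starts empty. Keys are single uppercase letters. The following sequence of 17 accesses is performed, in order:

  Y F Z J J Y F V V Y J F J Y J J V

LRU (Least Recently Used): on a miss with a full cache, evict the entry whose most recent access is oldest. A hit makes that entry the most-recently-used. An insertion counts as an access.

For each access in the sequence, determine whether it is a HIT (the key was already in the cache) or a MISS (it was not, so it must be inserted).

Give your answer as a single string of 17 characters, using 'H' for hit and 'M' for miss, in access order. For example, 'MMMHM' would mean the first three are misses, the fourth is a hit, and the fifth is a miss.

LRU simulation (capacity=2):
  1. access Y: MISS. Cache (LRU->MRU): [Y]
  2. access F: MISS. Cache (LRU->MRU): [Y F]
  3. access Z: MISS, evict Y. Cache (LRU->MRU): [F Z]
  4. access J: MISS, evict F. Cache (LRU->MRU): [Z J]
  5. access J: HIT. Cache (LRU->MRU): [Z J]
  6. access Y: MISS, evict Z. Cache (LRU->MRU): [J Y]
  7. access F: MISS, evict J. Cache (LRU->MRU): [Y F]
  8. access V: MISS, evict Y. Cache (LRU->MRU): [F V]
  9. access V: HIT. Cache (LRU->MRU): [F V]
  10. access Y: MISS, evict F. Cache (LRU->MRU): [V Y]
  11. access J: MISS, evict V. Cache (LRU->MRU): [Y J]
  12. access F: MISS, evict Y. Cache (LRU->MRU): [J F]
  13. access J: HIT. Cache (LRU->MRU): [F J]
  14. access Y: MISS, evict F. Cache (LRU->MRU): [J Y]
  15. access J: HIT. Cache (LRU->MRU): [Y J]
  16. access J: HIT. Cache (LRU->MRU): [Y J]
  17. access V: MISS, evict Y. Cache (LRU->MRU): [J V]
Total: 5 hits, 12 misses, 10 evictions

Answer: MMMMHMMMHMMMHMHHM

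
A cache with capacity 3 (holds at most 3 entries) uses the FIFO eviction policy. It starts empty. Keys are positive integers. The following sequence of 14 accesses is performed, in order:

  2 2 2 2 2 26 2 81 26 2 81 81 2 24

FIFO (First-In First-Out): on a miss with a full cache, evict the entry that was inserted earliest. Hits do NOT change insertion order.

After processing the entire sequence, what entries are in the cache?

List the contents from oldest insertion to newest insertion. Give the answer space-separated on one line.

Answer: 26 81 24

Derivation:
FIFO simulation (capacity=3):
  1. access 2: MISS. Cache (old->new): [2]
  2. access 2: HIT. Cache (old->new): [2]
  3. access 2: HIT. Cache (old->new): [2]
  4. access 2: HIT. Cache (old->new): [2]
  5. access 2: HIT. Cache (old->new): [2]
  6. access 26: MISS. Cache (old->new): [2 26]
  7. access 2: HIT. Cache (old->new): [2 26]
  8. access 81: MISS. Cache (old->new): [2 26 81]
  9. access 26: HIT. Cache (old->new): [2 26 81]
  10. access 2: HIT. Cache (old->new): [2 26 81]
  11. access 81: HIT. Cache (old->new): [2 26 81]
  12. access 81: HIT. Cache (old->new): [2 26 81]
  13. access 2: HIT. Cache (old->new): [2 26 81]
  14. access 24: MISS, evict 2. Cache (old->new): [26 81 24]
Total: 10 hits, 4 misses, 1 evictions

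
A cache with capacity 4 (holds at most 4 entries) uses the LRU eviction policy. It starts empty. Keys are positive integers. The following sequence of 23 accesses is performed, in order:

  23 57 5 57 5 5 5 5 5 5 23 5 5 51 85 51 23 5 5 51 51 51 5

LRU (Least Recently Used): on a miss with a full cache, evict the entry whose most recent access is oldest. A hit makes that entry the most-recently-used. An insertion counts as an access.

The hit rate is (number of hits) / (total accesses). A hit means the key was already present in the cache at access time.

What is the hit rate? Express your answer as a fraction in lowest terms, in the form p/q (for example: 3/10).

LRU simulation (capacity=4):
  1. access 23: MISS. Cache (LRU->MRU): [23]
  2. access 57: MISS. Cache (LRU->MRU): [23 57]
  3. access 5: MISS. Cache (LRU->MRU): [23 57 5]
  4. access 57: HIT. Cache (LRU->MRU): [23 5 57]
  5. access 5: HIT. Cache (LRU->MRU): [23 57 5]
  6. access 5: HIT. Cache (LRU->MRU): [23 57 5]
  7. access 5: HIT. Cache (LRU->MRU): [23 57 5]
  8. access 5: HIT. Cache (LRU->MRU): [23 57 5]
  9. access 5: HIT. Cache (LRU->MRU): [23 57 5]
  10. access 5: HIT. Cache (LRU->MRU): [23 57 5]
  11. access 23: HIT. Cache (LRU->MRU): [57 5 23]
  12. access 5: HIT. Cache (LRU->MRU): [57 23 5]
  13. access 5: HIT. Cache (LRU->MRU): [57 23 5]
  14. access 51: MISS. Cache (LRU->MRU): [57 23 5 51]
  15. access 85: MISS, evict 57. Cache (LRU->MRU): [23 5 51 85]
  16. access 51: HIT. Cache (LRU->MRU): [23 5 85 51]
  17. access 23: HIT. Cache (LRU->MRU): [5 85 51 23]
  18. access 5: HIT. Cache (LRU->MRU): [85 51 23 5]
  19. access 5: HIT. Cache (LRU->MRU): [85 51 23 5]
  20. access 51: HIT. Cache (LRU->MRU): [85 23 5 51]
  21. access 51: HIT. Cache (LRU->MRU): [85 23 5 51]
  22. access 51: HIT. Cache (LRU->MRU): [85 23 5 51]
  23. access 5: HIT. Cache (LRU->MRU): [85 23 51 5]
Total: 18 hits, 5 misses, 1 evictions

Hit rate = 18/23

Answer: 18/23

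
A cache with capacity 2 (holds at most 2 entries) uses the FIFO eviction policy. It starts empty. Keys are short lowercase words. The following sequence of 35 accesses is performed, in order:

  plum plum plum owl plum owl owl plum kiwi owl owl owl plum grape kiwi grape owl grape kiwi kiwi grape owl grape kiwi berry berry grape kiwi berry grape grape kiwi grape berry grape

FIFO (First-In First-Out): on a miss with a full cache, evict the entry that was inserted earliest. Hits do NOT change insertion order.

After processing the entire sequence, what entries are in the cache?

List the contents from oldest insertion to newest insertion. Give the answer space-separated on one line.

Answer: berry grape

Derivation:
FIFO simulation (capacity=2):
  1. access plum: MISS. Cache (old->new): [plum]
  2. access plum: HIT. Cache (old->new): [plum]
  3. access plum: HIT. Cache (old->new): [plum]
  4. access owl: MISS. Cache (old->new): [plum owl]
  5. access plum: HIT. Cache (old->new): [plum owl]
  6. access owl: HIT. Cache (old->new): [plum owl]
  7. access owl: HIT. Cache (old->new): [plum owl]
  8. access plum: HIT. Cache (old->new): [plum owl]
  9. access kiwi: MISS, evict plum. Cache (old->new): [owl kiwi]
  10. access owl: HIT. Cache (old->new): [owl kiwi]
  11. access owl: HIT. Cache (old->new): [owl kiwi]
  12. access owl: HIT. Cache (old->new): [owl kiwi]
  13. access plum: MISS, evict owl. Cache (old->new): [kiwi plum]
  14. access grape: MISS, evict kiwi. Cache (old->new): [plum grape]
  15. access kiwi: MISS, evict plum. Cache (old->new): [grape kiwi]
  16. access grape: HIT. Cache (old->new): [grape kiwi]
  17. access owl: MISS, evict grape. Cache (old->new): [kiwi owl]
  18. access grape: MISS, evict kiwi. Cache (old->new): [owl grape]
  19. access kiwi: MISS, evict owl. Cache (old->new): [grape kiwi]
  20. access kiwi: HIT. Cache (old->new): [grape kiwi]
  21. access grape: HIT. Cache (old->new): [grape kiwi]
  22. access owl: MISS, evict grape. Cache (old->new): [kiwi owl]
  23. access grape: MISS, evict kiwi. Cache (old->new): [owl grape]
  24. access kiwi: MISS, evict owl. Cache (old->new): [grape kiwi]
  25. access berry: MISS, evict grape. Cache (old->new): [kiwi berry]
  26. access berry: HIT. Cache (old->new): [kiwi berry]
  27. access grape: MISS, evict kiwi. Cache (old->new): [berry grape]
  28. access kiwi: MISS, evict berry. Cache (old->new): [grape kiwi]
  29. access berry: MISS, evict grape. Cache (old->new): [kiwi berry]
  30. access grape: MISS, evict kiwi. Cache (old->new): [berry grape]
  31. access grape: HIT. Cache (old->new): [berry grape]
  32. access kiwi: MISS, evict berry. Cache (old->new): [grape kiwi]
  33. access grape: HIT. Cache (old->new): [grape kiwi]
  34. access berry: MISS, evict grape. Cache (old->new): [kiwi berry]
  35. access grape: MISS, evict kiwi. Cache (old->new): [berry grape]
Total: 15 hits, 20 misses, 18 evictions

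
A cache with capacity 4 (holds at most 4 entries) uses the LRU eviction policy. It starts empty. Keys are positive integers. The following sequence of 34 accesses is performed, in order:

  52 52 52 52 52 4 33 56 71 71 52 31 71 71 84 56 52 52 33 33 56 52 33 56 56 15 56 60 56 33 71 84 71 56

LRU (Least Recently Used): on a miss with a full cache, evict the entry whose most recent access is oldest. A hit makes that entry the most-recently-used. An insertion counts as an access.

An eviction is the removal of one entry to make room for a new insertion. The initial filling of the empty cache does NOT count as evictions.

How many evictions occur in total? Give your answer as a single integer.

LRU simulation (capacity=4):
  1. access 52: MISS. Cache (LRU->MRU): [52]
  2. access 52: HIT. Cache (LRU->MRU): [52]
  3. access 52: HIT. Cache (LRU->MRU): [52]
  4. access 52: HIT. Cache (LRU->MRU): [52]
  5. access 52: HIT. Cache (LRU->MRU): [52]
  6. access 4: MISS. Cache (LRU->MRU): [52 4]
  7. access 33: MISS. Cache (LRU->MRU): [52 4 33]
  8. access 56: MISS. Cache (LRU->MRU): [52 4 33 56]
  9. access 71: MISS, evict 52. Cache (LRU->MRU): [4 33 56 71]
  10. access 71: HIT. Cache (LRU->MRU): [4 33 56 71]
  11. access 52: MISS, evict 4. Cache (LRU->MRU): [33 56 71 52]
  12. access 31: MISS, evict 33. Cache (LRU->MRU): [56 71 52 31]
  13. access 71: HIT. Cache (LRU->MRU): [56 52 31 71]
  14. access 71: HIT. Cache (LRU->MRU): [56 52 31 71]
  15. access 84: MISS, evict 56. Cache (LRU->MRU): [52 31 71 84]
  16. access 56: MISS, evict 52. Cache (LRU->MRU): [31 71 84 56]
  17. access 52: MISS, evict 31. Cache (LRU->MRU): [71 84 56 52]
  18. access 52: HIT. Cache (LRU->MRU): [71 84 56 52]
  19. access 33: MISS, evict 71. Cache (LRU->MRU): [84 56 52 33]
  20. access 33: HIT. Cache (LRU->MRU): [84 56 52 33]
  21. access 56: HIT. Cache (LRU->MRU): [84 52 33 56]
  22. access 52: HIT. Cache (LRU->MRU): [84 33 56 52]
  23. access 33: HIT. Cache (LRU->MRU): [84 56 52 33]
  24. access 56: HIT. Cache (LRU->MRU): [84 52 33 56]
  25. access 56: HIT. Cache (LRU->MRU): [84 52 33 56]
  26. access 15: MISS, evict 84. Cache (LRU->MRU): [52 33 56 15]
  27. access 56: HIT. Cache (LRU->MRU): [52 33 15 56]
  28. access 60: MISS, evict 52. Cache (LRU->MRU): [33 15 56 60]
  29. access 56: HIT. Cache (LRU->MRU): [33 15 60 56]
  30. access 33: HIT. Cache (LRU->MRU): [15 60 56 33]
  31. access 71: MISS, evict 15. Cache (LRU->MRU): [60 56 33 71]
  32. access 84: MISS, evict 60. Cache (LRU->MRU): [56 33 71 84]
  33. access 71: HIT. Cache (LRU->MRU): [56 33 84 71]
  34. access 56: HIT. Cache (LRU->MRU): [33 84 71 56]
Total: 19 hits, 15 misses, 11 evictions

Answer: 11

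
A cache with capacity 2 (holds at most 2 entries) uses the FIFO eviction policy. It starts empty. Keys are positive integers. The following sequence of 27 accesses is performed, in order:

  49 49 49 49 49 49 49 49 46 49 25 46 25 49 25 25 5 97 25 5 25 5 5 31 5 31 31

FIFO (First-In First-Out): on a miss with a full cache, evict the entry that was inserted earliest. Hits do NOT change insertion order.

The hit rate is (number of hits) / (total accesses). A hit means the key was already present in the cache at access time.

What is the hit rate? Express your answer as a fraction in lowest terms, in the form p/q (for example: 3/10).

Answer: 2/3

Derivation:
FIFO simulation (capacity=2):
  1. access 49: MISS. Cache (old->new): [49]
  2. access 49: HIT. Cache (old->new): [49]
  3. access 49: HIT. Cache (old->new): [49]
  4. access 49: HIT. Cache (old->new): [49]
  5. access 49: HIT. Cache (old->new): [49]
  6. access 49: HIT. Cache (old->new): [49]
  7. access 49: HIT. Cache (old->new): [49]
  8. access 49: HIT. Cache (old->new): [49]
  9. access 46: MISS. Cache (old->new): [49 46]
  10. access 49: HIT. Cache (old->new): [49 46]
  11. access 25: MISS, evict 49. Cache (old->new): [46 25]
  12. access 46: HIT. Cache (old->new): [46 25]
  13. access 25: HIT. Cache (old->new): [46 25]
  14. access 49: MISS, evict 46. Cache (old->new): [25 49]
  15. access 25: HIT. Cache (old->new): [25 49]
  16. access 25: HIT. Cache (old->new): [25 49]
  17. access 5: MISS, evict 25. Cache (old->new): [49 5]
  18. access 97: MISS, evict 49. Cache (old->new): [5 97]
  19. access 25: MISS, evict 5. Cache (old->new): [97 25]
  20. access 5: MISS, evict 97. Cache (old->new): [25 5]
  21. access 25: HIT. Cache (old->new): [25 5]
  22. access 5: HIT. Cache (old->new): [25 5]
  23. access 5: HIT. Cache (old->new): [25 5]
  24. access 31: MISS, evict 25. Cache (old->new): [5 31]
  25. access 5: HIT. Cache (old->new): [5 31]
  26. access 31: HIT. Cache (old->new): [5 31]
  27. access 31: HIT. Cache (old->new): [5 31]
Total: 18 hits, 9 misses, 7 evictions

Hit rate = 18/27 = 2/3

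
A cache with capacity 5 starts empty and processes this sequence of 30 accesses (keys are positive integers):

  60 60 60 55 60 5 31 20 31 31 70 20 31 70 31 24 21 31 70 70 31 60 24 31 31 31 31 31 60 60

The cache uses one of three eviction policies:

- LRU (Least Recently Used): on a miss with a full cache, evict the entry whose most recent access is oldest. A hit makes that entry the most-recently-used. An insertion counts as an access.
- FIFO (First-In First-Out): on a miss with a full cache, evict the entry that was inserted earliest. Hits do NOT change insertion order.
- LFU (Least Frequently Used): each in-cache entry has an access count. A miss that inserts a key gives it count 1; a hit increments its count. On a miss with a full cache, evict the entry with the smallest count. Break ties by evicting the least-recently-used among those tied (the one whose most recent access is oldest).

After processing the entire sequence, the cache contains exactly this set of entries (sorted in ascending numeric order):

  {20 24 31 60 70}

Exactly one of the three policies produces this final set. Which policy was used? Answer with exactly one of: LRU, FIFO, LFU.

Answer: LFU

Derivation:
Simulating under each policy and comparing final sets:
  LRU: final set = {21 24 31 60 70} -> differs
  FIFO: final set = {21 24 31 60 70} -> differs
  LFU: final set = {20 24 31 60 70} -> MATCHES target
Only LFU produces the target set.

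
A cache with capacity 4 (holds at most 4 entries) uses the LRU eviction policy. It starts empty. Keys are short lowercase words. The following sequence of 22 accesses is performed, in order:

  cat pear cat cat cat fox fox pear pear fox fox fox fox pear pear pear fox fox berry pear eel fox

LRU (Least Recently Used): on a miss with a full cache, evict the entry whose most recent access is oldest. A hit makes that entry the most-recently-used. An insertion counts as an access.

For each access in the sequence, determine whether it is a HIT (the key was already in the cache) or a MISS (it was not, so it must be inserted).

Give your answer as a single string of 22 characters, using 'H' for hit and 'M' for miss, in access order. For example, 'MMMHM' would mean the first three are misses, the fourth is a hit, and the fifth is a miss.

LRU simulation (capacity=4):
  1. access cat: MISS. Cache (LRU->MRU): [cat]
  2. access pear: MISS. Cache (LRU->MRU): [cat pear]
  3. access cat: HIT. Cache (LRU->MRU): [pear cat]
  4. access cat: HIT. Cache (LRU->MRU): [pear cat]
  5. access cat: HIT. Cache (LRU->MRU): [pear cat]
  6. access fox: MISS. Cache (LRU->MRU): [pear cat fox]
  7. access fox: HIT. Cache (LRU->MRU): [pear cat fox]
  8. access pear: HIT. Cache (LRU->MRU): [cat fox pear]
  9. access pear: HIT. Cache (LRU->MRU): [cat fox pear]
  10. access fox: HIT. Cache (LRU->MRU): [cat pear fox]
  11. access fox: HIT. Cache (LRU->MRU): [cat pear fox]
  12. access fox: HIT. Cache (LRU->MRU): [cat pear fox]
  13. access fox: HIT. Cache (LRU->MRU): [cat pear fox]
  14. access pear: HIT. Cache (LRU->MRU): [cat fox pear]
  15. access pear: HIT. Cache (LRU->MRU): [cat fox pear]
  16. access pear: HIT. Cache (LRU->MRU): [cat fox pear]
  17. access fox: HIT. Cache (LRU->MRU): [cat pear fox]
  18. access fox: HIT. Cache (LRU->MRU): [cat pear fox]
  19. access berry: MISS. Cache (LRU->MRU): [cat pear fox berry]
  20. access pear: HIT. Cache (LRU->MRU): [cat fox berry pear]
  21. access eel: MISS, evict cat. Cache (LRU->MRU): [fox berry pear eel]
  22. access fox: HIT. Cache (LRU->MRU): [berry pear eel fox]
Total: 17 hits, 5 misses, 1 evictions

Answer: MMHHHMHHHHHHHHHHHHMHMH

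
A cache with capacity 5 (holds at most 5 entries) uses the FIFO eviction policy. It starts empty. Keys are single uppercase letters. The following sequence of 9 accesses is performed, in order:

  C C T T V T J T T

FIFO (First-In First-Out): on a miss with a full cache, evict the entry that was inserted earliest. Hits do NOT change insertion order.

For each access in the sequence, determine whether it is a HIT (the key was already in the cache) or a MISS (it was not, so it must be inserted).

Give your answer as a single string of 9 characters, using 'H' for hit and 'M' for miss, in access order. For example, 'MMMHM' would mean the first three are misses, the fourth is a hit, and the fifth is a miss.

FIFO simulation (capacity=5):
  1. access C: MISS. Cache (old->new): [C]
  2. access C: HIT. Cache (old->new): [C]
  3. access T: MISS. Cache (old->new): [C T]
  4. access T: HIT. Cache (old->new): [C T]
  5. access V: MISS. Cache (old->new): [C T V]
  6. access T: HIT. Cache (old->new): [C T V]
  7. access J: MISS. Cache (old->new): [C T V J]
  8. access T: HIT. Cache (old->new): [C T V J]
  9. access T: HIT. Cache (old->new): [C T V J]
Total: 5 hits, 4 misses, 0 evictions

Answer: MHMHMHMHH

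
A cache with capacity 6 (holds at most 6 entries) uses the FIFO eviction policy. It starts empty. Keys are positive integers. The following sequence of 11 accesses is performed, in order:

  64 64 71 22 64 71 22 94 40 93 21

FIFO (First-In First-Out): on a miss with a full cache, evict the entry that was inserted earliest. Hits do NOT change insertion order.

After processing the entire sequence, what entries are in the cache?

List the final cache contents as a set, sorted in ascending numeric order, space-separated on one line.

FIFO simulation (capacity=6):
  1. access 64: MISS. Cache (old->new): [64]
  2. access 64: HIT. Cache (old->new): [64]
  3. access 71: MISS. Cache (old->new): [64 71]
  4. access 22: MISS. Cache (old->new): [64 71 22]
  5. access 64: HIT. Cache (old->new): [64 71 22]
  6. access 71: HIT. Cache (old->new): [64 71 22]
  7. access 22: HIT. Cache (old->new): [64 71 22]
  8. access 94: MISS. Cache (old->new): [64 71 22 94]
  9. access 40: MISS. Cache (old->new): [64 71 22 94 40]
  10. access 93: MISS. Cache (old->new): [64 71 22 94 40 93]
  11. access 21: MISS, evict 64. Cache (old->new): [71 22 94 40 93 21]
Total: 4 hits, 7 misses, 1 evictions

Answer: 21 22 40 71 93 94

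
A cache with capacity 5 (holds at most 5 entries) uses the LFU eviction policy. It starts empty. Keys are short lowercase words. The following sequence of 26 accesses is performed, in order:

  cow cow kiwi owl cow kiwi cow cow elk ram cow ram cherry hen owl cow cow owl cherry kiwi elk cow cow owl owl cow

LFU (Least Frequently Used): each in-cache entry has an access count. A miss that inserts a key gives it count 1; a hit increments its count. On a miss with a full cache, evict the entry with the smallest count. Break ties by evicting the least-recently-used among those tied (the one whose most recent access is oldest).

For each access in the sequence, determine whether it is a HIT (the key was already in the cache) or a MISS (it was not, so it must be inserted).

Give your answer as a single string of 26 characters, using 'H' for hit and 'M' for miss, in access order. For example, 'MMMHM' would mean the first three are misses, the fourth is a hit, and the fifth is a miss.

LFU simulation (capacity=5):
  1. access cow: MISS. Cache: [cow(c=1)]
  2. access cow: HIT, count now 2. Cache: [cow(c=2)]
  3. access kiwi: MISS. Cache: [kiwi(c=1) cow(c=2)]
  4. access owl: MISS. Cache: [kiwi(c=1) owl(c=1) cow(c=2)]
  5. access cow: HIT, count now 3. Cache: [kiwi(c=1) owl(c=1) cow(c=3)]
  6. access kiwi: HIT, count now 2. Cache: [owl(c=1) kiwi(c=2) cow(c=3)]
  7. access cow: HIT, count now 4. Cache: [owl(c=1) kiwi(c=2) cow(c=4)]
  8. access cow: HIT, count now 5. Cache: [owl(c=1) kiwi(c=2) cow(c=5)]
  9. access elk: MISS. Cache: [owl(c=1) elk(c=1) kiwi(c=2) cow(c=5)]
  10. access ram: MISS. Cache: [owl(c=1) elk(c=1) ram(c=1) kiwi(c=2) cow(c=5)]
  11. access cow: HIT, count now 6. Cache: [owl(c=1) elk(c=1) ram(c=1) kiwi(c=2) cow(c=6)]
  12. access ram: HIT, count now 2. Cache: [owl(c=1) elk(c=1) kiwi(c=2) ram(c=2) cow(c=6)]
  13. access cherry: MISS, evict owl(c=1). Cache: [elk(c=1) cherry(c=1) kiwi(c=2) ram(c=2) cow(c=6)]
  14. access hen: MISS, evict elk(c=1). Cache: [cherry(c=1) hen(c=1) kiwi(c=2) ram(c=2) cow(c=6)]
  15. access owl: MISS, evict cherry(c=1). Cache: [hen(c=1) owl(c=1) kiwi(c=2) ram(c=2) cow(c=6)]
  16. access cow: HIT, count now 7. Cache: [hen(c=1) owl(c=1) kiwi(c=2) ram(c=2) cow(c=7)]
  17. access cow: HIT, count now 8. Cache: [hen(c=1) owl(c=1) kiwi(c=2) ram(c=2) cow(c=8)]
  18. access owl: HIT, count now 2. Cache: [hen(c=1) kiwi(c=2) ram(c=2) owl(c=2) cow(c=8)]
  19. access cherry: MISS, evict hen(c=1). Cache: [cherry(c=1) kiwi(c=2) ram(c=2) owl(c=2) cow(c=8)]
  20. access kiwi: HIT, count now 3. Cache: [cherry(c=1) ram(c=2) owl(c=2) kiwi(c=3) cow(c=8)]
  21. access elk: MISS, evict cherry(c=1). Cache: [elk(c=1) ram(c=2) owl(c=2) kiwi(c=3) cow(c=8)]
  22. access cow: HIT, count now 9. Cache: [elk(c=1) ram(c=2) owl(c=2) kiwi(c=3) cow(c=9)]
  23. access cow: HIT, count now 10. Cache: [elk(c=1) ram(c=2) owl(c=2) kiwi(c=3) cow(c=10)]
  24. access owl: HIT, count now 3. Cache: [elk(c=1) ram(c=2) kiwi(c=3) owl(c=3) cow(c=10)]
  25. access owl: HIT, count now 4. Cache: [elk(c=1) ram(c=2) kiwi(c=3) owl(c=4) cow(c=10)]
  26. access cow: HIT, count now 11. Cache: [elk(c=1) ram(c=2) kiwi(c=3) owl(c=4) cow(c=11)]
Total: 16 hits, 10 misses, 5 evictions

Answer: MHMMHHHHMMHHMMMHHHMHMHHHHH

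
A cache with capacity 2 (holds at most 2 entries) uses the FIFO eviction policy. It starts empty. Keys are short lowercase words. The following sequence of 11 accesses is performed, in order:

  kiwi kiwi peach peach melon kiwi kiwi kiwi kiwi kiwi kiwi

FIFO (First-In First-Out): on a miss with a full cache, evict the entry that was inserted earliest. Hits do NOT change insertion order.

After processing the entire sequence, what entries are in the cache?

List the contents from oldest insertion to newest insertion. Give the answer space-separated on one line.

Answer: melon kiwi

Derivation:
FIFO simulation (capacity=2):
  1. access kiwi: MISS. Cache (old->new): [kiwi]
  2. access kiwi: HIT. Cache (old->new): [kiwi]
  3. access peach: MISS. Cache (old->new): [kiwi peach]
  4. access peach: HIT. Cache (old->new): [kiwi peach]
  5. access melon: MISS, evict kiwi. Cache (old->new): [peach melon]
  6. access kiwi: MISS, evict peach. Cache (old->new): [melon kiwi]
  7. access kiwi: HIT. Cache (old->new): [melon kiwi]
  8. access kiwi: HIT. Cache (old->new): [melon kiwi]
  9. access kiwi: HIT. Cache (old->new): [melon kiwi]
  10. access kiwi: HIT. Cache (old->new): [melon kiwi]
  11. access kiwi: HIT. Cache (old->new): [melon kiwi]
Total: 7 hits, 4 misses, 2 evictions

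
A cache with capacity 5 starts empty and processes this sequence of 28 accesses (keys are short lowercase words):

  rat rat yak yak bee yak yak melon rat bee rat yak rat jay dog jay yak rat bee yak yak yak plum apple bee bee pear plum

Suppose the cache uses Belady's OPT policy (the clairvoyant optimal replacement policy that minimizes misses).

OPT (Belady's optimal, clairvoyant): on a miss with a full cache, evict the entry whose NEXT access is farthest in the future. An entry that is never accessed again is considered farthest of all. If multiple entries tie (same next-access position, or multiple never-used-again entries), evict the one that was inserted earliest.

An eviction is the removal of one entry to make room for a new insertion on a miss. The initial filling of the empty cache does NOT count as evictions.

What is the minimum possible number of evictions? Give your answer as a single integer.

Answer: 4

Derivation:
OPT (Belady) simulation (capacity=5):
  1. access rat: MISS. Cache: [rat]
  2. access rat: HIT. Next use of rat: step 9. Cache: [rat]
  3. access yak: MISS. Cache: [rat yak]
  4. access yak: HIT. Next use of yak: step 6. Cache: [rat yak]
  5. access bee: MISS. Cache: [rat yak bee]
  6. access yak: HIT. Next use of yak: step 7. Cache: [rat yak bee]
  7. access yak: HIT. Next use of yak: step 12. Cache: [rat yak bee]
  8. access melon: MISS. Cache: [rat yak bee melon]
  9. access rat: HIT. Next use of rat: step 11. Cache: [rat yak bee melon]
  10. access bee: HIT. Next use of bee: step 19. Cache: [rat yak bee melon]
  11. access rat: HIT. Next use of rat: step 13. Cache: [rat yak bee melon]
  12. access yak: HIT. Next use of yak: step 17. Cache: [rat yak bee melon]
  13. access rat: HIT. Next use of rat: step 18. Cache: [rat yak bee melon]
  14. access jay: MISS. Cache: [rat yak bee melon jay]
  15. access dog: MISS, evict melon (next use: never). Cache: [rat yak bee jay dog]
  16. access jay: HIT. Next use of jay: never. Cache: [rat yak bee jay dog]
  17. access yak: HIT. Next use of yak: step 20. Cache: [rat yak bee jay dog]
  18. access rat: HIT. Next use of rat: never. Cache: [rat yak bee jay dog]
  19. access bee: HIT. Next use of bee: step 25. Cache: [rat yak bee jay dog]
  20. access yak: HIT. Next use of yak: step 21. Cache: [rat yak bee jay dog]
  21. access yak: HIT. Next use of yak: step 22. Cache: [rat yak bee jay dog]
  22. access yak: HIT. Next use of yak: never. Cache: [rat yak bee jay dog]
  23. access plum: MISS, evict rat (next use: never). Cache: [yak bee jay dog plum]
  24. access apple: MISS, evict yak (next use: never). Cache: [bee jay dog plum apple]
  25. access bee: HIT. Next use of bee: step 26. Cache: [bee jay dog plum apple]
  26. access bee: HIT. Next use of bee: never. Cache: [bee jay dog plum apple]
  27. access pear: MISS, evict bee (next use: never). Cache: [jay dog plum apple pear]
  28. access plum: HIT. Next use of plum: never. Cache: [jay dog plum apple pear]
Total: 19 hits, 9 misses, 4 evictions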